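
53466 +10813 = 64279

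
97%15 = 7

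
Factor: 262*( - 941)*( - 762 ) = 2^2*3^1*127^1*131^1*941^1 = 187865004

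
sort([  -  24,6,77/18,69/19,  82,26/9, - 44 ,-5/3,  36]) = [ - 44, -24,-5/3,26/9, 69/19, 77/18,6,36,82]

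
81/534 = 27/178= 0.15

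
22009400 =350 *62884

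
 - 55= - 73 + 18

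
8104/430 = 4052/215 = 18.85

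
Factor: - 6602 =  - 2^1*3301^1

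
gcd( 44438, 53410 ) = 2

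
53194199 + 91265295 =144459494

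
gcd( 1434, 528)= 6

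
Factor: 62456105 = 5^1*1489^1*8389^1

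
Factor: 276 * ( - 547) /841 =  - 2^2 * 3^1*  23^1 * 29^( - 2)*547^1 = -150972/841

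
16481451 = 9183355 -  - 7298096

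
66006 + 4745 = 70751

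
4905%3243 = 1662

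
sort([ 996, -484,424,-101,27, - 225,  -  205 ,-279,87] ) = [ - 484, - 279  , - 225,- 205, - 101,27,87, 424, 996]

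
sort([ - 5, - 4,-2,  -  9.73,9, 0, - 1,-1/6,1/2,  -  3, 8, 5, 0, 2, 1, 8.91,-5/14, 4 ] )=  [ - 9.73,- 5, -4,-3,- 2, - 1,  -  5/14, - 1/6, 0,0, 1/2,1, 2,  4, 5, 8,8.91,9]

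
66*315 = 20790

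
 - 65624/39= - 1683 + 1/3 = - 1682.67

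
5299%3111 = 2188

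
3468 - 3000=468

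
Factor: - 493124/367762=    - 2^1*43^1*47^1*61^1*183881^( - 1 )  =  - 246562/183881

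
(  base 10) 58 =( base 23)2C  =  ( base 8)72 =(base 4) 322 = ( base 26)26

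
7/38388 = 1/5484 = 0.00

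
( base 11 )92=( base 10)101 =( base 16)65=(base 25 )41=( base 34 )2X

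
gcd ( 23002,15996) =62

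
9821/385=1403/55 = 25.51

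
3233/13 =3233/13 = 248.69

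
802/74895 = 802/74895 = 0.01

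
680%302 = 76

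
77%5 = 2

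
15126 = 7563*2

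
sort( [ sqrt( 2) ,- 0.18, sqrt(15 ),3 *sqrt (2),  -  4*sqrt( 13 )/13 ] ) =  [ - 4 * sqrt( 13) /13, - 0.18, sqrt(2),sqrt ( 15),3*sqrt(2)]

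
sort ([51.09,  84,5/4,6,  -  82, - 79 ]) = [  -  82, - 79,5/4,6, 51.09,84] 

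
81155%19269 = 4079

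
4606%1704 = 1198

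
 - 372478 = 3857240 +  - 4229718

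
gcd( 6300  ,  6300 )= 6300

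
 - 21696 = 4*( - 5424 ) 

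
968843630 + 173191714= 1142035344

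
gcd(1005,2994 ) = 3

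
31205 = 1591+29614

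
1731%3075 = 1731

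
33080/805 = 6616/161 = 41.09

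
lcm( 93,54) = 1674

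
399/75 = 133/25 = 5.32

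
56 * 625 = 35000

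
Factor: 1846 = 2^1*13^1*71^1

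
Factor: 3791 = 17^1*223^1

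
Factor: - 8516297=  - 8516297^1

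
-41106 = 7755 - 48861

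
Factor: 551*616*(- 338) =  - 2^4*7^1 *11^1*13^2*19^1*29^1 = - 114722608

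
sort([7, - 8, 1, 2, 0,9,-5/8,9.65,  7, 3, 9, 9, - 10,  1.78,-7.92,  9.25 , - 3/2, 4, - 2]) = [ - 10,  -  8 , - 7.92 , -2,- 3/2, - 5/8 , 0,1 , 1.78, 2,3 , 4,7, 7,9,9, 9, 9.25, 9.65]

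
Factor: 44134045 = 5^1* 8826809^1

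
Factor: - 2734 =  - 2^1 * 1367^1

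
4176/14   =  298 + 2/7= 298.29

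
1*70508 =70508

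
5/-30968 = -5/30968= - 0.00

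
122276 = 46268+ 76008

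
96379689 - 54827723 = 41551966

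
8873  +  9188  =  18061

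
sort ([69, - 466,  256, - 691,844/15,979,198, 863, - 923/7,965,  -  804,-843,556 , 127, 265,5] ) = [ - 843, - 804, - 691, - 466, - 923/7, 5,844/15,69,127, 198,256, 265,556,863,965, 979 ] 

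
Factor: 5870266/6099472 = 2935133/3049736 = 2^(-3 )*47^ ( - 1 )*8111^( - 1)*2935133^1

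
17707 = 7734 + 9973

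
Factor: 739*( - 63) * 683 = - 31798431  =  - 3^2*7^1*683^1*739^1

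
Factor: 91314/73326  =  3^2*11^( - 2)*19^1*89^1 * 101^( - 1) = 15219/12221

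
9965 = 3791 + 6174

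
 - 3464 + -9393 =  - 12857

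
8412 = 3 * 2804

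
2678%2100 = 578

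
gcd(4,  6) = 2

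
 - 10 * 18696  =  -186960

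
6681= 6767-86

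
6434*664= 4272176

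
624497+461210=1085707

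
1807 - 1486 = 321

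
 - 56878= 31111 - 87989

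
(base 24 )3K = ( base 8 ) 134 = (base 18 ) 52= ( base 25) 3H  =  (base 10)92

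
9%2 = 1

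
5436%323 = 268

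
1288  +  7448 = 8736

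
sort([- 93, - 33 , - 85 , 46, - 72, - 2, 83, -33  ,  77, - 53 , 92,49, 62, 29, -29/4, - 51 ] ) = [ - 93, - 85, - 72, - 53,-51, - 33, -33, - 29/4,  -  2 , 29,  46 , 49,62,  77 , 83,92]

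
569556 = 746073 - 176517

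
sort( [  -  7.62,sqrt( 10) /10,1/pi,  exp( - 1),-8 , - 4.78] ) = [ - 8, - 7.62,-4.78,sqrt( 10) /10,1/pi,exp( - 1) ] 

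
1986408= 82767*24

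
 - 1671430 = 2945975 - 4617405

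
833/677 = 833/677 = 1.23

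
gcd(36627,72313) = 1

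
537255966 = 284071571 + 253184395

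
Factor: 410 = 2^1*5^1*41^1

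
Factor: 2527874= 2^1*19^1*66523^1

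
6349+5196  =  11545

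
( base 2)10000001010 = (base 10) 1034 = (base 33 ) vb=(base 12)722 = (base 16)40A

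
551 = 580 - 29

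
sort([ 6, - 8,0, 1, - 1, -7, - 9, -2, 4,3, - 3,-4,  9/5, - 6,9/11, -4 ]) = [ - 9, - 8, - 7, - 6, - 4,- 4, - 3, - 2, - 1,0, 9/11 , 1,9/5,3, 4,6 ]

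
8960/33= 271 + 17/33 = 271.52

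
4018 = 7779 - 3761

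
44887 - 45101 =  - 214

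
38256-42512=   - 4256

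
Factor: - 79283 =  - 79283^1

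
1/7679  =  1/7679 = 0.00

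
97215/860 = 19443/172  =  113.04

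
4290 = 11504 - 7214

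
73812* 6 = 442872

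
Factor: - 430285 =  -5^1*47^1*1831^1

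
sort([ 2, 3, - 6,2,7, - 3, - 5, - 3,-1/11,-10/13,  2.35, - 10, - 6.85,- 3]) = [ - 10, - 6.85,- 6, - 5, - 3,  -  3,-3, - 10/13, -1/11,2, 2,2.35, 3, 7]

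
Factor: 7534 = 2^1*3767^1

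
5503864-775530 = 4728334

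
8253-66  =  8187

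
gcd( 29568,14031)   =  3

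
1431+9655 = 11086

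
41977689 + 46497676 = 88475365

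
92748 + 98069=190817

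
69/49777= 69/49777  =  0.00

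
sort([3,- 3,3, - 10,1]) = [ - 10, - 3, 1,3 , 3]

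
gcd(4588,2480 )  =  124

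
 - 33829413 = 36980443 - 70809856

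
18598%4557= 370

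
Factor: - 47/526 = - 2^( - 1)*47^1*263^(  -  1 )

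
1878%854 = 170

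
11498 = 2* 5749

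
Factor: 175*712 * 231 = 28782600 = 2^3 * 3^1*5^2*7^2*11^1*89^1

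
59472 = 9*6608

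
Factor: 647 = 647^1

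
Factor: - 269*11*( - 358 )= 2^1*11^1*179^1*269^1 =1059322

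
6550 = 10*655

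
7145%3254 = 637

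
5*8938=44690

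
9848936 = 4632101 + 5216835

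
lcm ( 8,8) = 8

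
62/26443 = 2/853 = 0.00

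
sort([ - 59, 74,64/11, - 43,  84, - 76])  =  [ - 76, - 59,-43, 64/11,74,84]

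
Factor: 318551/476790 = 461/690= 2^( - 1)*3^( - 1)*5^ ( - 1)*23^(  -  1)*461^1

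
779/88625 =779/88625 = 0.01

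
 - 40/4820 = -1 + 239/241 = - 0.01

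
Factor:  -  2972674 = -2^1*29^1 * 107^1 * 479^1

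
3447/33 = 104 + 5/11=104.45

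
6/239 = 6/239 = 0.03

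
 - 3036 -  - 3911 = 875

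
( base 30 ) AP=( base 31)af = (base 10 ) 325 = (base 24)dd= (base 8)505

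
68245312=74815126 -6569814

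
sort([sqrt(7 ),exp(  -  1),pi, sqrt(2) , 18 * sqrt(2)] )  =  [exp(-1),sqrt( 2), sqrt(7 ), pi, 18*sqrt(2)] 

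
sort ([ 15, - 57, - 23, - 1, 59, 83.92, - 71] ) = [-71 ,  -  57, -23, - 1, 15, 59,83.92 ]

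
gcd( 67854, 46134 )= 6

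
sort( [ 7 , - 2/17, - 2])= [ - 2, - 2/17, 7] 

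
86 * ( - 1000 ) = - 86000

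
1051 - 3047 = -1996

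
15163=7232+7931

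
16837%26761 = 16837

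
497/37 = 13+16/37=13.43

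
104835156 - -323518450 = 428353606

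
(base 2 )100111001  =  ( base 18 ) H7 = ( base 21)ej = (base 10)313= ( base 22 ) e5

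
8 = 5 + 3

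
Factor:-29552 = - 2^4 *1847^1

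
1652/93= 1652/93 = 17.76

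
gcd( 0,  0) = 0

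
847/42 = 121/6 = 20.17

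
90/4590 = 1/51= 0.02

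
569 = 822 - 253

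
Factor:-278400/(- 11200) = 174/7 = 2^1*3^1 * 7^ ( - 1)*29^1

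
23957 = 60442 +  -36485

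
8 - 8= 0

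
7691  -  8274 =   -  583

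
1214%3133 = 1214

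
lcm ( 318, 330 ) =17490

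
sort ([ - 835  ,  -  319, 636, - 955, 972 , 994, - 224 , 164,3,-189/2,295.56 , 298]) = [ - 955, - 835, - 319, - 224, - 189/2,3,164, 295.56,  298 , 636,  972, 994 ] 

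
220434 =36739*6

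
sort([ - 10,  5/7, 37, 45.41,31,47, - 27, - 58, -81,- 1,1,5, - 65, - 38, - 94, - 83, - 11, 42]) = [ -94, - 83, - 81, - 65, - 58, - 38, - 27, - 11, - 10, - 1, 5/7,1,5,31,37,42, 45.41,47]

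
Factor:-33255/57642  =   - 15/26 = - 2^(-1 )*3^1*5^1*13^( -1) 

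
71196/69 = 1031 + 19/23 = 1031.83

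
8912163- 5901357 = 3010806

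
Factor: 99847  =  11^1*29^1*313^1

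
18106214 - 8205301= 9900913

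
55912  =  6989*8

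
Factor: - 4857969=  - 3^1*67^1 * 24169^1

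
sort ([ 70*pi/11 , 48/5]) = [48/5,70 *pi/11]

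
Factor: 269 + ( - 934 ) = -665 = -  5^1*7^1 * 19^1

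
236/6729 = 236/6729 = 0.04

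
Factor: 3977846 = 2^1 * 71^1*109^1 * 257^1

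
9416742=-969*( - 9718 )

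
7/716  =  7/716 = 0.01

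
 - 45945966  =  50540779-96486745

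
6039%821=292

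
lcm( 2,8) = 8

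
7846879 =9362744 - 1515865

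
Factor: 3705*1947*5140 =37078083900 = 2^2*3^2 * 5^2*11^1 * 13^1*19^1*59^1  *257^1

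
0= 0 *219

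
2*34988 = 69976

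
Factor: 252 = 2^2 *3^2*7^1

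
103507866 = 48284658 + 55223208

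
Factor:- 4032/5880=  - 24/35 = - 2^3 * 3^1*5^( - 1) * 7^(- 1 )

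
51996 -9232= 42764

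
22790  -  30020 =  - 7230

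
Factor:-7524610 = - 2^1*5^1 * 647^1 * 1163^1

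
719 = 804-85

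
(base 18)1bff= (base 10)9681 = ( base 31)A29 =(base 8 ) 22721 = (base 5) 302211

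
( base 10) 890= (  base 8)1572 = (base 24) 1d2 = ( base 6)4042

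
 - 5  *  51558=-257790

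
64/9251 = 64/9251 = 0.01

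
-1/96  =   - 1 + 95/96=- 0.01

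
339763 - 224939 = 114824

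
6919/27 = 256+7/27 = 256.26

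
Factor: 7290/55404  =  5/38 = 2^( - 1)*5^1*19^( - 1)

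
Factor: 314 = 2^1* 157^1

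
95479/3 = 95479/3 = 31826.33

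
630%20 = 10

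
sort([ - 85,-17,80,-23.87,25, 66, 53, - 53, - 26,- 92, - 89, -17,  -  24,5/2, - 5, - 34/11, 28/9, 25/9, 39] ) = [ - 92, - 89,-85, - 53,  -  26,-24, - 23.87, - 17, - 17, - 5,  -  34/11, 5/2, 25/9, 28/9,25, 39,53, 66, 80] 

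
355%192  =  163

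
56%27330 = 56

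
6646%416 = 406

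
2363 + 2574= 4937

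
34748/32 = 8687/8 = 1085.88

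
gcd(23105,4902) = 1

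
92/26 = 46/13 =3.54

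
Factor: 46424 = 2^3*7^1 * 829^1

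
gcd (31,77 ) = 1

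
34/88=17/44 = 0.39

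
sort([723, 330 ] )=[ 330 , 723]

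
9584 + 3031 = 12615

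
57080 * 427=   24373160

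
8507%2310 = 1577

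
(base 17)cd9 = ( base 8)7162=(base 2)111001110010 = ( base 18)b78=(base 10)3698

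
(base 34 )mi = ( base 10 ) 766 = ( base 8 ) 1376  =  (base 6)3314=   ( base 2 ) 1011111110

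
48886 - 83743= -34857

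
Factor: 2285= 5^1*457^1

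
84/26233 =84/26233=0.00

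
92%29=5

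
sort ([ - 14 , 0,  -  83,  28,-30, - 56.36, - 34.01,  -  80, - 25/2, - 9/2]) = [ - 83,-80, - 56.36, - 34.01, - 30, - 14, - 25/2, -9/2,0, 28]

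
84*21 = 1764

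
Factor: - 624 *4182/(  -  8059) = 2^5 * 3^2 * 13^1*17^1*41^1*8059^(  -  1)= 2609568/8059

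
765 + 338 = 1103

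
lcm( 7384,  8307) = 66456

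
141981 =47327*3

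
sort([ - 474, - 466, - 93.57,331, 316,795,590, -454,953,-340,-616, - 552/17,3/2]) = [ - 616, - 474,-466, - 454, - 340, - 93.57, - 552/17,3/2,316,331,590,795, 953 ] 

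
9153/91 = 100  +  53/91 = 100.58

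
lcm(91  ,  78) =546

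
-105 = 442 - 547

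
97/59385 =97/59385 = 0.00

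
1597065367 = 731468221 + 865597146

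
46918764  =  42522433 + 4396331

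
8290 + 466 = 8756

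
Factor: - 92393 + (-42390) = -134783= - 11^1*12253^1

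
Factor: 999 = 3^3*37^1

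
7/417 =7/417 = 0.02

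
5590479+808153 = 6398632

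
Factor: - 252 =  - 2^2*3^2 *7^1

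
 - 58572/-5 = 58572/5 = 11714.40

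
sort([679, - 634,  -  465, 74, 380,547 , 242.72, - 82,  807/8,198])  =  [  -  634 ,-465, - 82, 74, 807/8 , 198, 242.72,  380,547,679]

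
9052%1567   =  1217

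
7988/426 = 18 + 160/213 =18.75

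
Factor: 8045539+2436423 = 2^1*17^1*308293^1 = 10481962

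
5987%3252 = 2735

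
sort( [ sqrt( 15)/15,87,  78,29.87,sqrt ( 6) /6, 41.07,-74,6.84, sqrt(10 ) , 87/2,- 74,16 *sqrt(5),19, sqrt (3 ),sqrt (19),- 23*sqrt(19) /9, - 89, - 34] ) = [-89,  -  74,  -  74, - 34, - 23*sqrt( 19) /9 , sqrt( 15)/15,  sqrt(6)/6, sqrt(3), sqrt( 10), sqrt( 19), 6.84,19,29.87 , 16 * sqrt( 5),41.07,87/2,78,87] 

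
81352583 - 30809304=50543279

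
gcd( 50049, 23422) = 1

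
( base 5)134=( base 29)1F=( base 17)2a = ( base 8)54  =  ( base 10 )44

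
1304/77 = 16 + 72/77 =16.94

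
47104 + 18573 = 65677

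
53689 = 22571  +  31118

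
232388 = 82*2834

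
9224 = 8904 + 320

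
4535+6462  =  10997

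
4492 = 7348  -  2856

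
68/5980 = 17/1495 = 0.01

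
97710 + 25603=123313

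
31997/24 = 1333 + 5/24 = 1333.21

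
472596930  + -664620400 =-192023470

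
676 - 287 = 389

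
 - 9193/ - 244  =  37 + 165/244 = 37.68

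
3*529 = 1587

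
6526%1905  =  811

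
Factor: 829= 829^1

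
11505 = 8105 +3400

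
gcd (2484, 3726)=1242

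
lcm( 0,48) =0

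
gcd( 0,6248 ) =6248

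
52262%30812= 21450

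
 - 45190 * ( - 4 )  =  180760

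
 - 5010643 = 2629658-7640301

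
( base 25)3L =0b1100000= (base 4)1200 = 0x60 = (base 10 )96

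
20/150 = 2/15 = 0.13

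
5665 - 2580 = 3085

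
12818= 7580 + 5238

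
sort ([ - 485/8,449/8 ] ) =[-485/8,449/8 ]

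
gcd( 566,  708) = 2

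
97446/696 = 140 + 1/116 = 140.01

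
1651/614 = 2 + 423/614 = 2.69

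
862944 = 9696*89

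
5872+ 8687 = 14559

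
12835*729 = 9356715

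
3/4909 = 3/4909 = 0.00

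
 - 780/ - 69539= 780/69539= 0.01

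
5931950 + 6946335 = 12878285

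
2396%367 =194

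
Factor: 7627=29^1*263^1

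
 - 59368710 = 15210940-74579650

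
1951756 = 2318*842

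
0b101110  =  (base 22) 22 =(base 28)1i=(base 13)37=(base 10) 46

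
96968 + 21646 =118614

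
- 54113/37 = - 54113/37= - 1462.51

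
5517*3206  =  17687502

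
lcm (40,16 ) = 80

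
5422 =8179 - 2757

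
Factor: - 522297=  - 3^2 * 131^1*443^1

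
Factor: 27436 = 2^2 * 19^3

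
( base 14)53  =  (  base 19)3g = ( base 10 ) 73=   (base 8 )111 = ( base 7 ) 133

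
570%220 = 130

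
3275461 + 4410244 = 7685705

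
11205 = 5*2241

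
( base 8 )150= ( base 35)2y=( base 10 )104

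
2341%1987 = 354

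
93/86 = 93/86 = 1.08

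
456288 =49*9312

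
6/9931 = 6/9931 = 0.00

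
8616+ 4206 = 12822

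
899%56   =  3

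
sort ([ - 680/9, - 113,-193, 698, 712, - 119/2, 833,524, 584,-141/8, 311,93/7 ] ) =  [- 193, - 113, - 680/9, - 119/2,-141/8, 93/7,311,524, 584,698, 712, 833 ] 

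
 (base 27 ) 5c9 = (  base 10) 3978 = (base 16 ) F8A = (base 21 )909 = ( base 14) 1642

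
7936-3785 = 4151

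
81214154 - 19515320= 61698834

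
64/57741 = 64/57741 = 0.00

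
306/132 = 51/22 = 2.32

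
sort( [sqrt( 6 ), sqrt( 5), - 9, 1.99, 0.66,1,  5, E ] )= [  -  9, 0.66,1, 1.99, sqrt( 5),sqrt( 6), E,5 ] 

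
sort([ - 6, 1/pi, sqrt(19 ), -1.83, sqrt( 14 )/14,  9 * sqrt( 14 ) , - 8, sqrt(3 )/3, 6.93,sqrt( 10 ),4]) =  [ - 8  , - 6, - 1.83, sqrt(14 )/14,1/pi,  sqrt( 3 )/3, sqrt( 10 ), 4,sqrt ( 19) , 6.93 , 9 * sqrt(14 ) ] 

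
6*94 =564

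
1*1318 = 1318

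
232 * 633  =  146856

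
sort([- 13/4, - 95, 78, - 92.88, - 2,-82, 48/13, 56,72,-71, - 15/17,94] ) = [ - 95, - 92.88, - 82, - 71, - 13/4, - 2, - 15/17,48/13,56, 72,78,94 ]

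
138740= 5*27748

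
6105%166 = 129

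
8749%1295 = 979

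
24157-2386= 21771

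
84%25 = 9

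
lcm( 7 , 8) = 56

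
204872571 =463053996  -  258181425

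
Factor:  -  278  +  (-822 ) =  -1100 = - 2^2*5^2*11^1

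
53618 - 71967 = -18349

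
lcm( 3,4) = 12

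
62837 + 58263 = 121100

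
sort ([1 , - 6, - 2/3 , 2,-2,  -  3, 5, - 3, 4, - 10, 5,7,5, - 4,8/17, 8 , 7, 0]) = [ - 10, - 6, - 4, - 3, - 3, - 2, - 2/3, 0,8/17, 1,  2,4,5,  5, 5, 7, 7,  8]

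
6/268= 3/134 =0.02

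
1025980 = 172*5965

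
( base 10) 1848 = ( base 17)66c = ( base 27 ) 2ec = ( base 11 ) 1430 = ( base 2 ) 11100111000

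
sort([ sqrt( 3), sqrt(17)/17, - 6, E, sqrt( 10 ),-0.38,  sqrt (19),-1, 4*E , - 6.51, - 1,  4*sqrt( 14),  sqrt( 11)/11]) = [-6.51, - 6, - 1 , - 1,-0.38, sqrt(17) /17,sqrt( 11)/11,sqrt( 3), E,sqrt(10), sqrt( 19), 4*E, 4*sqrt( 14)]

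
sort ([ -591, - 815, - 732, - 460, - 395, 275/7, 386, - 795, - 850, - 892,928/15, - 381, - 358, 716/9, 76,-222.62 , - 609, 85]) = [ - 892, - 850,  -  815,  -  795 , - 732, - 609, - 591, - 460, - 395, - 381,-358  , - 222.62,275/7,928/15, 76,716/9, 85, 386] 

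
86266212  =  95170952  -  8904740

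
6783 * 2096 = 14217168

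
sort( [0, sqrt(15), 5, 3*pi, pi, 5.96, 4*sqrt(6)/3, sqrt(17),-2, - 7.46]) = [ - 7.46, - 2,  0,pi, 4*sqrt ( 6 )/3, sqrt(15), sqrt( 17 ),5,5.96,3*pi] 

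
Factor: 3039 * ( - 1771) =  -5382069 = - 3^1*7^1*11^1*23^1 * 1013^1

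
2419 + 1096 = 3515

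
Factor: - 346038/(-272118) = 749/589=   7^1*19^(-1 )*31^(  -  1 )*107^1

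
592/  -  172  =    -  148/43  =  -3.44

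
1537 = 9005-7468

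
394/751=394/751 = 0.52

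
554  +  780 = 1334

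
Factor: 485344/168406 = 464/161 = 2^4*7^( - 1 )*23^ (  -  1 )*29^1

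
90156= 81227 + 8929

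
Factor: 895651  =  895651^1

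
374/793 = 374/793 = 0.47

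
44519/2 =22259 + 1/2 = 22259.50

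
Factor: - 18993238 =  - 2^1*11^1*139^1*6211^1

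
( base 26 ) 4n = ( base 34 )3p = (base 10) 127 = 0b1111111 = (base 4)1333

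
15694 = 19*826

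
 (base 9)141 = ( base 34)3g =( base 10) 118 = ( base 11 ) a8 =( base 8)166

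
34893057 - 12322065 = 22570992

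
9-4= 5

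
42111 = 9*4679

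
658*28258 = 18593764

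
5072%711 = 95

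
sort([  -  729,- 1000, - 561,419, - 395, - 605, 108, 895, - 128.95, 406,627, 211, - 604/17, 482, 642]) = [ - 1000, - 729,- 605, - 561,-395, - 128.95, - 604/17, 108, 211, 406, 419, 482,627, 642, 895] 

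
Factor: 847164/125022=2^1 * 67^( - 1)*227^1 = 454/67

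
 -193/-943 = 193/943 = 0.20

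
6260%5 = 0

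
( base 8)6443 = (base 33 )32u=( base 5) 101423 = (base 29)3SS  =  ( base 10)3363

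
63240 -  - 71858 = 135098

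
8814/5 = 1762+4/5 = 1762.80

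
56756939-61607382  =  -4850443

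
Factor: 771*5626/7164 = 722941/1194 =2^ ( - 1 )*3^( - 1) * 29^1 * 97^1 * 199^ (-1 )*257^1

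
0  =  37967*0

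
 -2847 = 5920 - 8767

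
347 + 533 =880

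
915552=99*9248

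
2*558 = 1116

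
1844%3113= 1844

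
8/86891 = 8/86891= 0.00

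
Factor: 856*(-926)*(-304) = 2^8*19^1*107^1*463^1   =  240967424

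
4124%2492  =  1632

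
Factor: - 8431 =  - 8431^1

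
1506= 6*251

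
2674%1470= 1204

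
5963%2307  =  1349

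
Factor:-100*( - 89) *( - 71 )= - 631900= - 2^2*5^2 * 71^1*89^1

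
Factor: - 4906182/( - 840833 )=2^1*3^1*7^( - 1)*113^( - 1)*1063^(-1)*817697^1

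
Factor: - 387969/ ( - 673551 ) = 3^ ( - 1 )*67^( - 1)* 79^1*1117^(-1) * 1637^1 = 129323/224517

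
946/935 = 1 +1/85= 1.01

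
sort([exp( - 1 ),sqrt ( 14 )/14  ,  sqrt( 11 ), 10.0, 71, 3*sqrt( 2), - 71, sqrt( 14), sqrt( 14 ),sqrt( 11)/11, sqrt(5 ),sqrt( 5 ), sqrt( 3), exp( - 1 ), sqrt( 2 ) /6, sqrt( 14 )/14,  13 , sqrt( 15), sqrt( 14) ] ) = [ - 71, sqrt( 2 ) /6,  sqrt( 14 )/14, sqrt( 14) /14, sqrt(11)/11,  exp( - 1),exp( - 1), sqrt( 3 ), sqrt(5), sqrt( 5)  ,  sqrt(11 ),sqrt( 14),sqrt( 14 ), sqrt( 14), sqrt ( 15), 3* sqrt( 2),10.0, 13, 71] 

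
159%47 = 18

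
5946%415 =136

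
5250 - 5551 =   -  301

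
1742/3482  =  871/1741 = 0.50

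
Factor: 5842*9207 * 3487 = 2^1*3^3 * 11^2*23^1*31^1*127^1*317^1 = 187556294178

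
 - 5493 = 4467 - 9960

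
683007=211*3237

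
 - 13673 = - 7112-6561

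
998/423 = 998/423 = 2.36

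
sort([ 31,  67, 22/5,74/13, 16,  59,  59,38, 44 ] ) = [22/5, 74/13,16,31 , 38,44,  59,  59, 67 ] 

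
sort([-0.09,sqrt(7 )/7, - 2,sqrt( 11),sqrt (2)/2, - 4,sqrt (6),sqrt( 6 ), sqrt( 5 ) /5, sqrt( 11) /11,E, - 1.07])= [ - 4,  -  2,-1.07, - 0.09,sqrt(11) /11,sqrt( 7) /7,sqrt( 5 )/5,sqrt(2 )/2, sqrt( 6),sqrt( 6 ),E,sqrt(11)]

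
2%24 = 2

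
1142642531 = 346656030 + 795986501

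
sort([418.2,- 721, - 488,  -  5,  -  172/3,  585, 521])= [-721,  -  488,-172/3 , - 5,  418.2,521,585]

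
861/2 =861/2 = 430.50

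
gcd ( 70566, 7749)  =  3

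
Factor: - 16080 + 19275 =3195= 3^2 *5^1*71^1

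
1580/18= 87 + 7/9= 87.78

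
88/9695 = 88/9695 = 0.01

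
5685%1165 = 1025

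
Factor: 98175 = 3^1*5^2*7^1*11^1*17^1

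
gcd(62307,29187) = 207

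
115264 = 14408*8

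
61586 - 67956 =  - 6370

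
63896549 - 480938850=- 417042301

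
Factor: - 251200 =-2^6 * 5^2 * 157^1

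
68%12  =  8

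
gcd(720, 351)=9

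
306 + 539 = 845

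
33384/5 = 6676  +  4/5 = 6676.80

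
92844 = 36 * 2579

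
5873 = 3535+2338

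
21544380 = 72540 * 297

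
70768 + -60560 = 10208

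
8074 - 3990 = 4084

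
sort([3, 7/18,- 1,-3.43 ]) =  [ - 3.43,- 1,7/18, 3]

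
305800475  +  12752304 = 318552779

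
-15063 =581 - 15644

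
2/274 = 1/137 = 0.01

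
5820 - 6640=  - 820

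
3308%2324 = 984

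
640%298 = 44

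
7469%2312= 533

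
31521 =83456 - 51935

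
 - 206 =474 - 680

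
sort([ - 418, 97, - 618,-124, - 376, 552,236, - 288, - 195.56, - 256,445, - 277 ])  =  [- 618,-418, -376, - 288, - 277, - 256 ,- 195.56, - 124, 97,236 , 445,552 ]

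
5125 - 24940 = -19815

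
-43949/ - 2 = 21974 + 1/2=21974.50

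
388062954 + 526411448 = 914474402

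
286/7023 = 286/7023 = 0.04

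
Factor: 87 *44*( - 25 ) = -2^2 * 3^1*5^2*11^1*29^1  =  -95700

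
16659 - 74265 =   -  57606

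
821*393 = 322653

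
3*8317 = 24951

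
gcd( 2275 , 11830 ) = 455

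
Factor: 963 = 3^2*107^1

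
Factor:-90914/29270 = -45457/14635=-5^ (  -  1)*131^1*347^1*2927^( - 1 ) 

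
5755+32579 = 38334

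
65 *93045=6047925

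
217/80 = 2 + 57/80=2.71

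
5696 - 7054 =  - 1358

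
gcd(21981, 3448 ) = 431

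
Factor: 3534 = 2^1 * 3^1*19^1 *31^1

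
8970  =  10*897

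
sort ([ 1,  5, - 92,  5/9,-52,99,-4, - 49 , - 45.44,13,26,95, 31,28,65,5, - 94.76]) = [-94.76, - 92, - 52,-49, - 45.44,-4,5/9, 1 , 5,5,13,  26,28  ,  31,65,95, 99 ] 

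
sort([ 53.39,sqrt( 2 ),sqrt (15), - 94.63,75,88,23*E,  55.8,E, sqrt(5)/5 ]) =[ - 94.63,sqrt( 5)/5,sqrt( 2), E,sqrt(15 ),53.39, 55.8,  23*E,75,88 ] 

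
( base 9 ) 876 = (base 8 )1315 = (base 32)MD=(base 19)1IE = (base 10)717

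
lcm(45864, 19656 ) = 137592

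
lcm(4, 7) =28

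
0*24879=0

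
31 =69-38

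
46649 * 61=2845589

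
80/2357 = 80/2357 = 0.03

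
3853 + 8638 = 12491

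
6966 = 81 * 86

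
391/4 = 391/4 = 97.75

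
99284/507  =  195 + 419/507 = 195.83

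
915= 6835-5920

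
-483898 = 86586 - 570484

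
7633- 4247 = 3386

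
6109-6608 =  - 499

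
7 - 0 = 7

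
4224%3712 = 512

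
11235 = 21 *535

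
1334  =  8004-6670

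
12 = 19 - 7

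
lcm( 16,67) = 1072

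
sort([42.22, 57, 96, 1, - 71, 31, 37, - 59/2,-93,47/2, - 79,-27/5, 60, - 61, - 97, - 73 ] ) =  [-97,-93, - 79,-73, - 71, - 61, - 59/2,-27/5, 1, 47/2, 31, 37,42.22, 57 , 60,  96 ] 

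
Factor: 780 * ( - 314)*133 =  - 2^3*3^1*5^1 * 7^1*13^1*19^1*157^1 = - 32574360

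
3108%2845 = 263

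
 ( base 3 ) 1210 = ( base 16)30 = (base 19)2a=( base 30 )1I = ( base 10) 48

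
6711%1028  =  543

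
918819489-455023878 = 463795611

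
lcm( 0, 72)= 0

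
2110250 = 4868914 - 2758664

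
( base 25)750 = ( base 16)1194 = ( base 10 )4500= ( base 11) 3421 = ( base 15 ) 1500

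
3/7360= 3/7360 = 0.00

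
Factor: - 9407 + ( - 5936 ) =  - 15343 = - 67^1*229^1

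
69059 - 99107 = - 30048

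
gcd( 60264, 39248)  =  8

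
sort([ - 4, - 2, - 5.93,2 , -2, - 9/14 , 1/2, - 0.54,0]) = [ - 5.93, - 4, - 2, - 2, - 9/14, - 0.54, 0,1/2,2 ] 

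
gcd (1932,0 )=1932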